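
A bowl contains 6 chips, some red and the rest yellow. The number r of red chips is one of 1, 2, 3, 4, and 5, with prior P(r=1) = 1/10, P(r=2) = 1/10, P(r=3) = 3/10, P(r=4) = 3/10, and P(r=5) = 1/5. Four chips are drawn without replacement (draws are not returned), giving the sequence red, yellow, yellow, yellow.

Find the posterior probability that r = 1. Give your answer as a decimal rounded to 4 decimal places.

Compute the likelihood of the observed sequence for each case: P(data | r = 1) = (1/6)(5/5)(4/4)(3/3) = 1/6; P(data | r = 2) = (2/6)(4/5)(3/4)(2/3) = 2/15; P(data | r = 3) = (3/6)(3/5)(2/4)(1/3) = 1/20; P(data | r = 4) = (4/6)(2/5)(1/4)(0/3) = 0; P(data | r = 5) = (5/6)(1/5)(0/4) = 0.
Weighting by the prior gives 1/10 · 1/6 = 1/60, 1/10 · 2/15 = 1/75, 3/10 · 1/20 = 3/200, 3/10 · 0 = 0, 1/5 · 0 = 0; with total 9/200.
Hence P(r = 1 | data) = (1/60) / (9/200) = 10/27.

0.3704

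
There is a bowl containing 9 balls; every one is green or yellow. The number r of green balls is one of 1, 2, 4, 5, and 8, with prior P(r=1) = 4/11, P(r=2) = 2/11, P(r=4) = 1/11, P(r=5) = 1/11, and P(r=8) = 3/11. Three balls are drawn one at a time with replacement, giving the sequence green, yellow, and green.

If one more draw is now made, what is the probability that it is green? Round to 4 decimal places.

The likelihood of the observed sequence under each hypothesis: P(data | r = 1) = (1/9)(8/9)(1/9) = 0.010974; P(data | r = 2) = (2/9)(7/9)(2/9) = 0.038409; P(data | r = 4) = (4/9)(5/9)(4/9) = 0.10974; P(data | r = 5) = (5/9)(4/9)(5/9) = 0.13717; P(data | r = 8) = (8/9)(1/9)(8/9) = 0.087791.
Multiplying each by its prior: 4/11 · 0.010974 = 0.0039905, 2/11 · 0.038409 = 0.0069834, 1/11 · 0.10974 = 0.0099763, 1/11 · 0.13717 = 0.01247, 3/11 · 0.087791 = 0.023943; with total 0.057364.
Dividing through by the total gives posterior P(r = 1 | data) = 0.069565, P(r = 2 | data) = 0.12174, P(r = 4 | data) = 0.17391, P(r = 5 | data) = 0.21739, P(r = 8 | data) = 0.41739.
Averaging over the posterior, P(green next | data) = (1/9)(0.069565) + (2/9)(0.12174) + (4/9)(0.17391) + (5/9)(0.21739) + (8/9)(0.41739) = 0.60386.

0.6039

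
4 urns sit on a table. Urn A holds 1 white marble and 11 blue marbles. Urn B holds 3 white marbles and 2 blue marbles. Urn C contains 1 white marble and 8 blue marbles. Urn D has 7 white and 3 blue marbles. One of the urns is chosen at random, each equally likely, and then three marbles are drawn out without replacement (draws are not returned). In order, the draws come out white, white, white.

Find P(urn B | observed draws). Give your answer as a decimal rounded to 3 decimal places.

The likelihood of the observed sequence under each hypothesis: P(data | urn A) = (1/12)(0/11) = 0; P(data | urn B) = (3/5)(2/4)(1/3) = 1/10; P(data | urn C) = (1/9)(0/8) = 0; P(data | urn D) = (7/10)(6/9)(5/8) = 7/24.
Weighting by the prior gives 1/4 · 0 = 0, 1/4 · 1/10 = 1/40, 1/4 · 0 = 0, 1/4 · 7/24 = 7/96; summing to 47/480.
By Bayes' rule, P(urn B | data) = (1/40) / (47/480) = 12/47.

0.255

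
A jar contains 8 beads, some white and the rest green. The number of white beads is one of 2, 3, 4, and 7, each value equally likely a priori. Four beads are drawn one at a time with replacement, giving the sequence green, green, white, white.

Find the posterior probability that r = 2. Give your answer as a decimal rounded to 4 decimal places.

Compute the likelihood of the observed sequence for each case: P(data | r = 2) = (6/8)(6/8)(2/8)(2/8) = 0.035156; P(data | r = 3) = (5/8)(5/8)(3/8)(3/8) = 0.054932; P(data | r = 4) = (4/8)(4/8)(4/8)(4/8) = 0.0625; P(data | r = 7) = (1/8)(1/8)(7/8)(7/8) = 0.011963.
Multiplying each by its prior: 1/4 · 0.035156 = 0.0087891, 1/4 · 0.054932 = 0.013733, 1/4 · 0.0625 = 0.015625, 1/4 · 0.011963 = 0.0029907; these sum to 0.041138.
So P(r = 2 | data) = (0.0087891) / (0.041138) = 0.21365.

0.2136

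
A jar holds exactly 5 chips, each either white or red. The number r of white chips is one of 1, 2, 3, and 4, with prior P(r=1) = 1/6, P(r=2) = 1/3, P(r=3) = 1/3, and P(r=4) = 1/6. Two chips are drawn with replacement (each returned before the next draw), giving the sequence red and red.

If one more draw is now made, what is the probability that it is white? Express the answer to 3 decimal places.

0.372

Under each hypothesis, the probability of the observed sequence is: P(data | r = 1) = (4/5)(4/5) = 16/25; P(data | r = 2) = (3/5)(3/5) = 9/25; P(data | r = 3) = (2/5)(2/5) = 4/25; P(data | r = 4) = (1/5)(1/5) = 1/25.
The prior-weighted likelihoods are 1/6 · 16/25 = 8/75, 1/3 · 9/25 = 3/25, 1/3 · 4/25 = 4/75, 1/6 · 1/25 = 1/150; with total 43/150.
Dividing through by the total gives posterior P(r = 1 | data) = 16/43, P(r = 2 | data) = 18/43, P(r = 3 | data) = 8/43, P(r = 4 | data) = 1/43.
So P(white next | data) = Σ P(white next | H) P(H | data) = (1/5)(16/43) + (2/5)(18/43) + (3/5)(8/43) + (4/5)(1/43) = 16/43.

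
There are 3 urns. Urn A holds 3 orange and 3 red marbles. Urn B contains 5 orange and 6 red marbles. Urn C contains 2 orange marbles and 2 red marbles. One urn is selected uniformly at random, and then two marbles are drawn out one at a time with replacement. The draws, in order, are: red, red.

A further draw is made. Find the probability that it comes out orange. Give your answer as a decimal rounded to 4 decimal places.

0.4830

Under each hypothesis, the probability of the observed sequence is: P(data | urn A) = (3/6)(3/6) = 1/4; P(data | urn B) = (6/11)(6/11) = 36/121; P(data | urn C) = (2/4)(2/4) = 1/4.
The prior-weighted likelihoods are 1/3 · 1/4 = 1/12, 1/3 · 36/121 = 12/121, 1/3 · 1/4 = 1/12; these sum to 193/726.
The posterior is then P(urn A | data) = 0.31347, P(urn B | data) = 0.37306, P(urn C | data) = 0.31347.
The predictive probability is P(orange next | data) = (1/2)(0.31347) + (5/11)(0.37306) + (1/2)(0.31347) = 0.48304.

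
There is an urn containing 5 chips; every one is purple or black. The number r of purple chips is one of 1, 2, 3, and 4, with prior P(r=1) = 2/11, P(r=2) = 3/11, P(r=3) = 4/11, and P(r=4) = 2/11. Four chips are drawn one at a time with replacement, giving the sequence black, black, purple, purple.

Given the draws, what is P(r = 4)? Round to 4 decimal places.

For each hypothesis, P(data | H) works out to: P(data | r = 1) = (4/5)(4/5)(1/5)(1/5) = 0.0256; P(data | r = 2) = (3/5)(3/5)(2/5)(2/5) = 0.0576; P(data | r = 3) = (2/5)(2/5)(3/5)(3/5) = 0.0576; P(data | r = 4) = (1/5)(1/5)(4/5)(4/5) = 0.0256.
The prior-weighted likelihoods are 2/11 · 0.0256 = 0.0046545, 3/11 · 0.0576 = 0.015709, 4/11 · 0.0576 = 0.020945, 2/11 · 0.0256 = 0.0046545; these sum to 0.045964.
Hence P(r = 4 | data) = (0.0046545) / (0.045964) = 0.10127.

0.1013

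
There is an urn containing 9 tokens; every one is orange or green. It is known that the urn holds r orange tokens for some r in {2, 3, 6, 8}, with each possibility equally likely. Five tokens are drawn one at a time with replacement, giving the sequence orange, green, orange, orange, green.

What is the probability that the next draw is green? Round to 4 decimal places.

The likelihood of the observed sequence under each hypothesis: P(data | r = 2) = (2/9)(7/9)(2/9)(2/9)(7/9) = 0.0066386; P(data | r = 3) = (3/9)(6/9)(3/9)(3/9)(6/9) = 0.016461; P(data | r = 6) = (6/9)(3/9)(6/9)(6/9)(3/9) = 0.032922; P(data | r = 8) = (8/9)(1/9)(8/9)(8/9)(1/9) = 0.0086708.
Multiplying each by its prior: 1/4 · 0.0066386 = 0.0016596, 1/4 · 0.016461 = 0.0041152, 1/4 · 0.032922 = 0.0082305, 1/4 · 0.0086708 = 0.0021677; summing to 0.016173.
Dividing through by the total gives posterior P(r = 2 | data) = 0.10262, P(r = 3 | data) = 0.25445, P(r = 6 | data) = 0.5089, P(r = 8 | data) = 0.13403.
The predictive probability is P(green next | data) = (7/9)(0.10262) + (2/3)(0.25445) + (1/3)(0.5089) + (1/9)(0.13403) = 0.43397.

0.4340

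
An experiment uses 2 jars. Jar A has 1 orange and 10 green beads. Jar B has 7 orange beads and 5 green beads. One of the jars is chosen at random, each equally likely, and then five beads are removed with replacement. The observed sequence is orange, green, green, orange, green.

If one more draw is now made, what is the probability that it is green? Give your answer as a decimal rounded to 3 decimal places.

The likelihood of the observed sequence under each hypothesis: P(data | jar A) = (1/11)(10/11)(10/11)(1/11)(10/11) = 0.0062092; P(data | jar B) = (7/12)(5/12)(5/12)(7/12)(5/12) = 0.024615.
The prior-weighted likelihoods are 1/2 · 0.0062092 = 0.0031046, 1/2 · 0.024615 = 0.012308; summing to 0.015412.
The posterior is then P(jar A | data) = 0.20144, P(jar B | data) = 0.79856.
So P(green next | data) = Σ P(green next | H) P(H | data) = (10/11)(0.20144) + (5/12)(0.79856) = 0.51586.

0.516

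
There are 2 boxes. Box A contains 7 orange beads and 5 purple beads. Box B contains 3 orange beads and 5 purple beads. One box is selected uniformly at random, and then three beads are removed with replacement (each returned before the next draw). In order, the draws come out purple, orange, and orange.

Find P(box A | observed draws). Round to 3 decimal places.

0.617

Under each hypothesis, the probability of the observed sequence is: P(data | box A) = (5/12)(7/12)(7/12) = 0.14178; P(data | box B) = (5/8)(3/8)(3/8) = 0.087891.
Multiplying each by its prior: 1/2 · 0.14178 = 0.070891, 1/2 · 0.087891 = 0.043945; summing to 0.11484.
By Bayes' rule, P(box A | data) = (0.070891) / (0.11484) = 0.61732.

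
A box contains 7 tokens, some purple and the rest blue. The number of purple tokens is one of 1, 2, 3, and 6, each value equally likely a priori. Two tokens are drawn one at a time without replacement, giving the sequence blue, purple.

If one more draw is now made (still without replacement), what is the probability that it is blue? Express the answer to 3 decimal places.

0.624

Compute the likelihood of the observed sequence for each case: P(data | r = 1) = (6/7)(1/6) = 1/7; P(data | r = 2) = (5/7)(2/6) = 5/21; P(data | r = 3) = (4/7)(3/6) = 2/7; P(data | r = 6) = (1/7)(6/6) = 1/7.
Weighting by the prior gives 1/4 · 1/7 = 1/28, 1/4 · 5/21 = 5/84, 1/4 · 2/7 = 1/14, 1/4 · 1/7 = 1/28; summing to 17/84.
The posterior is then P(r = 1 | data) = 3/17, P(r = 2 | data) = 5/17, P(r = 3 | data) = 6/17, P(r = 6 | data) = 3/17.
So P(blue next | data) = Σ P(blue next | H) P(H | data) = (1)(3/17) + (4/5)(5/17) + (3/5)(6/17) + (0)(3/17) = 53/85.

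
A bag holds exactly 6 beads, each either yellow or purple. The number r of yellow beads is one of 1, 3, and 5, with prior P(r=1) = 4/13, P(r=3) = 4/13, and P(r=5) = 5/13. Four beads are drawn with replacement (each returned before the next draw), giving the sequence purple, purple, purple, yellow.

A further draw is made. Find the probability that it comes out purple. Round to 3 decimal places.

0.686

For each hypothesis, P(data | H) works out to: P(data | r = 1) = (5/6)(5/6)(5/6)(1/6) = 0.096451; P(data | r = 3) = (3/6)(3/6)(3/6)(3/6) = 0.0625; P(data | r = 5) = (1/6)(1/6)(1/6)(5/6) = 0.003858.
Weighting by the prior gives 4/13 · 0.096451 = 0.029677, 4/13 · 0.0625 = 0.019231, 5/13 · 0.003858 = 0.0014839; with total 0.050392.
The posterior is then P(r = 1 | data) = 0.58893, P(r = 3 | data) = 0.38163, P(r = 5 | data) = 0.029446.
Averaging over the posterior, P(purple next | data) = (5/6)(0.58893) + (1/2)(0.38163) + (1/6)(0.029446) = 0.68649.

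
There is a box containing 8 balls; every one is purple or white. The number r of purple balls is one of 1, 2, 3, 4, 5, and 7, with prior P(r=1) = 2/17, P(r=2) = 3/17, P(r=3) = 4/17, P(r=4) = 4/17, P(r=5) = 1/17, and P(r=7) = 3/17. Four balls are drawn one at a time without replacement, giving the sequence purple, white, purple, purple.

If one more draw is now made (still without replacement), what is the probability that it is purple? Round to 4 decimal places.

Compute the likelihood of the observed sequence for each case: P(data | r = 1) = (1/8)(7/7)(0/6) = 0; P(data | r = 2) = (2/8)(6/7)(1/6)(0/5) = 0; P(data | r = 3) = (3/8)(5/7)(2/6)(1/5) = 0.017857; P(data | r = 4) = (4/8)(4/7)(3/6)(2/5) = 0.057143; P(data | r = 5) = (5/8)(3/7)(4/6)(3/5) = 0.10714; P(data | r = 7) = (7/8)(1/7)(6/6)(5/5) = 0.125.
Weighting by the prior gives 2/17 · 0 = 0, 3/17 · 0 = 0, 4/17 · 0.017857 = 0.0042017, 4/17 · 0.057143 = 0.013445, 1/17 · 0.10714 = 0.0063025, 3/17 · 0.125 = 0.022059; with total 0.046008.
The posterior is then P(r = 1 | data) = 0, P(r = 2 | data) = 0, P(r = 3 | data) = 0.091324, P(r = 4 | data) = 0.29224, P(r = 5 | data) = 0.13699, P(r = 7 | data) = 0.47945.
The predictive probability is P(purple next | data) = (0)(0.091324) + (1/4)(0.29224) + (1/2)(0.13699) + (1)(0.47945) = 0.621.

0.6210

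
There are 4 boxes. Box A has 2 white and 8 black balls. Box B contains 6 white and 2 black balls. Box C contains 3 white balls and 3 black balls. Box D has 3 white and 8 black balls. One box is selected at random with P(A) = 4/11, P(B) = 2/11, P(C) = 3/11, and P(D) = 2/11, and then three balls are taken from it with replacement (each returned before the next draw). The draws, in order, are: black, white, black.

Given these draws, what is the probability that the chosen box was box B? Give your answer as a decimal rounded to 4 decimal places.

Compute the likelihood of the observed sequence for each case: P(data | box A) = (8/10)(2/10)(8/10) = 0.128; P(data | box B) = (2/8)(6/8)(2/8) = 0.046875; P(data | box C) = (3/6)(3/6)(3/6) = 0.125; P(data | box D) = (8/11)(3/11)(8/11) = 0.14425.
Multiplying each by its prior: 4/11 · 0.128 = 0.046545, 2/11 · 0.046875 = 0.0085227, 3/11 · 0.125 = 0.034091, 2/11 · 0.14425 = 0.026228; with total 0.11539.
Therefore the posterior P(box B | data) = (0.0085227) / (0.11539) = 0.073862.

0.0739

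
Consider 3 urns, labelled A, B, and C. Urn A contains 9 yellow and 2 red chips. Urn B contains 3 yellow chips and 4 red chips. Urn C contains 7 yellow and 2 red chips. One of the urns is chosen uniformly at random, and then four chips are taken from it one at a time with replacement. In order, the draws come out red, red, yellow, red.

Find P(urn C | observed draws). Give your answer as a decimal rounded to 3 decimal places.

Compute the likelihood of the observed sequence for each case: P(data | urn A) = (2/11)(2/11)(9/11)(2/11) = 0.0049177; P(data | urn B) = (4/7)(4/7)(3/7)(4/7) = 0.079967; P(data | urn C) = (2/9)(2/9)(7/9)(2/9) = 0.0085353.
Multiplying each by its prior: 1/3 · 0.0049177 = 0.0016392, 1/3 · 0.079967 = 0.026656, 1/3 · 0.0085353 = 0.0028451; summing to 0.03114.
Therefore the posterior P(urn C | data) = (0.0028451) / (0.03114) = 0.091365.

0.091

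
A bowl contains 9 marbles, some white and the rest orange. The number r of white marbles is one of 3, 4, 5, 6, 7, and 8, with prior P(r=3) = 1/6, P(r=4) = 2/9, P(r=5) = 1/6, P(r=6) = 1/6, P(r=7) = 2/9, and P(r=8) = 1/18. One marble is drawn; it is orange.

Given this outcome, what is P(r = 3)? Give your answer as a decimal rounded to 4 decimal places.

0.2647

The likelihood of this draw under each hypothesis: P(data | r = 3) = (6/9) = 2/3; P(data | r = 4) = (5/9) = 5/9; P(data | r = 5) = (4/9) = 4/9; P(data | r = 6) = (3/9) = 1/3; P(data | r = 7) = (2/9) = 2/9; P(data | r = 8) = (1/9) = 1/9.
Multiplying each by its prior: 1/6 · 2/3 = 1/9, 2/9 · 5/9 = 10/81, 1/6 · 4/9 = 2/27, 1/6 · 1/3 = 1/18, 2/9 · 2/9 = 4/81, 1/18 · 1/9 = 1/162; these sum to 34/81.
Hence P(r = 3 | data) = (1/9) / (34/81) = 9/34.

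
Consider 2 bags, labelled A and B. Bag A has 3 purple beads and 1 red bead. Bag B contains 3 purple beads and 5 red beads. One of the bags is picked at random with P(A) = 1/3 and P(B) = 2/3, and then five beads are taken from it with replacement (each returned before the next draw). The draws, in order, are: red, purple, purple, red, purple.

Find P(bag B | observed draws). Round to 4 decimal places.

For each hypothesis, P(data | H) works out to: P(data | bag A) = (1/4)(3/4)(3/4)(1/4)(3/4) = 0.026367; P(data | bag B) = (5/8)(3/8)(3/8)(5/8)(3/8) = 0.020599.
Weighting by the prior gives 1/3 · 0.026367 = 0.0087891, 2/3 · 0.020599 = 0.013733; these sum to 0.022522.
Hence P(bag B | data) = (0.013733) / (0.022522) = 0.60976.

0.6098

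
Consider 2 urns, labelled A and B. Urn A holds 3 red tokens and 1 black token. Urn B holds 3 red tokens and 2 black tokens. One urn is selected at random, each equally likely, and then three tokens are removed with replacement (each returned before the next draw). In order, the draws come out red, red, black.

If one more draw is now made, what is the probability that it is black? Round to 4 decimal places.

0.3259

Under each hypothesis, the probability of the observed sequence is: P(data | urn A) = (3/4)(3/4)(1/4) = 0.14062; P(data | urn B) = (3/5)(3/5)(2/5) = 0.144.
Weighting by the prior gives 1/2 · 0.14062 = 0.070312, 1/2 · 0.144 = 0.072; these sum to 0.14231.
Dividing through by the total gives posterior P(urn A | data) = 0.49407, P(urn B | data) = 0.50593.
Averaging over the posterior, P(black next | data) = (1/4)(0.49407) + (2/5)(0.50593) = 0.32589.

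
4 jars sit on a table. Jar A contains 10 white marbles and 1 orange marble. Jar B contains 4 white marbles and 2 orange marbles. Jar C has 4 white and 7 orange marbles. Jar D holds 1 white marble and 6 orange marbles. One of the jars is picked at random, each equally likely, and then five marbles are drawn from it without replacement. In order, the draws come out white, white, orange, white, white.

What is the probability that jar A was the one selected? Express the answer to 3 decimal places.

0.566

Under each hypothesis, the probability of the observed sequence is: P(data | jar A) = (10/11)(9/10)(1/9)(8/8)(7/7) = 0.090909; P(data | jar B) = (4/6)(3/5)(2/4)(2/3)(1/2) = 0.066667; P(data | jar C) = (4/11)(3/10)(7/9)(2/8)(1/7) = 0.0030303; P(data | jar D) = (1/7)(0/6) = 0.
The prior-weighted likelihoods are 1/4 · 0.090909 = 0.022727, 1/4 · 0.066667 = 0.016667, 1/4 · 0.0030303 = 0.00075758, 1/4 · 0 = 0; summing to 0.040152.
Therefore the posterior P(jar A | data) = (0.022727) / (0.040152) = 0.56604.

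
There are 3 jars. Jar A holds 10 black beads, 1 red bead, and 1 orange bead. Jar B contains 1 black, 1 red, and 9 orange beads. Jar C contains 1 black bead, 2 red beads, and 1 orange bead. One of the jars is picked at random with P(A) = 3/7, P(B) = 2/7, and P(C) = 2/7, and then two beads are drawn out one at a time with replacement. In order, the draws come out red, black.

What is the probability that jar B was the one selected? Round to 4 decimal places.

0.0348

For each hypothesis, P(data | H) works out to: P(data | jar A) = (1/12)(10/12) = 0.069444; P(data | jar B) = (1/11)(1/11) = 0.0082645; P(data | jar C) = (2/4)(1/4) = 0.125.
Multiplying each by its prior: 3/7 · 0.069444 = 0.029762, 2/7 · 0.0082645 = 0.0023613, 2/7 · 0.125 = 0.035714; these sum to 0.067837.
By Bayes' rule, P(jar B | data) = (0.0023613) / (0.067837) = 0.034808.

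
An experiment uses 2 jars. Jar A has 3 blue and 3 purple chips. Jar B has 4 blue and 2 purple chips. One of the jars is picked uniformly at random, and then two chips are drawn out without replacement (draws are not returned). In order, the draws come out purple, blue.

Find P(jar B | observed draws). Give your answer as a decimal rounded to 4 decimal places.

0.4706

Compute the likelihood of the observed sequence for each case: P(data | jar A) = (3/6)(3/5) = 3/10; P(data | jar B) = (2/6)(4/5) = 4/15.
Multiplying each by its prior: 1/2 · 3/10 = 3/20, 1/2 · 4/15 = 2/15; these sum to 17/60.
Therefore the posterior P(jar B | data) = (2/15) / (17/60) = 8/17.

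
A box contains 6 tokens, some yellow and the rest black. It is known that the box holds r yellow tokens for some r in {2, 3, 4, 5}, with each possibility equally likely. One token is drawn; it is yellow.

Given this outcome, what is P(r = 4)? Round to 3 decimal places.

Under each hypothesis, the probability of this draw is: P(data | r = 2) = (2/6) = 1/3; P(data | r = 3) = (3/6) = 1/2; P(data | r = 4) = (4/6) = 2/3; P(data | r = 5) = (5/6) = 5/6.
Weighting by the prior gives 1/4 · 1/3 = 1/12, 1/4 · 1/2 = 1/8, 1/4 · 2/3 = 1/6, 1/4 · 5/6 = 5/24; these sum to 7/12.
Hence P(r = 4 | data) = (1/6) / (7/12) = 2/7.

0.286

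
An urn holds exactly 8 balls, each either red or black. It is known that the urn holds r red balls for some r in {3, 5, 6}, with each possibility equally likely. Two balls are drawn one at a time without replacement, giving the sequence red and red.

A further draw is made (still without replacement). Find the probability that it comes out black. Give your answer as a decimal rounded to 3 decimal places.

0.446

Compute the likelihood of the observed sequence for each case: P(data | r = 3) = (3/8)(2/7) = 3/28; P(data | r = 5) = (5/8)(4/7) = 5/14; P(data | r = 6) = (6/8)(5/7) = 15/28.
Weighting by the prior gives 1/3 · 3/28 = 1/28, 1/3 · 5/14 = 5/42, 1/3 · 15/28 = 5/28; with total 1/3.
Dividing through by the total gives posterior P(r = 3 | data) = 3/28, P(r = 5 | data) = 5/14, P(r = 6 | data) = 15/28.
So P(black next | data) = Σ P(black next | H) P(H | data) = (5/6)(3/28) + (1/2)(5/14) + (1/3)(15/28) = 25/56.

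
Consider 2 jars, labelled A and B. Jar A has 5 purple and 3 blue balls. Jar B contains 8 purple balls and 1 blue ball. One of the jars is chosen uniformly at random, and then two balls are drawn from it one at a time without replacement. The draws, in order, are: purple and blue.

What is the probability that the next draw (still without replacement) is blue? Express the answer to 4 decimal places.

0.2356

The likelihood of the observed sequence under each hypothesis: P(data | jar A) = (5/8)(3/7) = 0.26786; P(data | jar B) = (8/9)(1/8) = 0.11111.
Weighting by the prior gives 1/2 · 0.26786 = 0.13393, 1/2 · 0.11111 = 0.055556; these sum to 0.18948.
The posterior is then P(jar A | data) = 0.70681, P(jar B | data) = 0.29319.
So P(blue next | data) = Σ P(blue next | H) P(H | data) = (1/3)(0.70681) + (0)(0.29319) = 0.2356.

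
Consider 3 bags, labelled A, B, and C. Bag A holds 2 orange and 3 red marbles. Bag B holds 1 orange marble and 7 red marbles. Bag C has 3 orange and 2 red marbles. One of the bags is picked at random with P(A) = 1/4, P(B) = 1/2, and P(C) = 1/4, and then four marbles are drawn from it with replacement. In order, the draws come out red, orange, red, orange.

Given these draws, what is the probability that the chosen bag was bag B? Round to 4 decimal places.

For each hypothesis, P(data | H) works out to: P(data | bag A) = (3/5)(2/5)(3/5)(2/5) = 0.0576; P(data | bag B) = (7/8)(1/8)(7/8)(1/8) = 0.011963; P(data | bag C) = (2/5)(3/5)(2/5)(3/5) = 0.0576.
Multiplying each by its prior: 1/4 · 0.0576 = 0.0144, 1/2 · 0.011963 = 0.0059814, 1/4 · 0.0576 = 0.0144; with total 0.034781.
Therefore the posterior P(bag B | data) = (0.0059814) / (0.034781) = 0.17197.

0.1720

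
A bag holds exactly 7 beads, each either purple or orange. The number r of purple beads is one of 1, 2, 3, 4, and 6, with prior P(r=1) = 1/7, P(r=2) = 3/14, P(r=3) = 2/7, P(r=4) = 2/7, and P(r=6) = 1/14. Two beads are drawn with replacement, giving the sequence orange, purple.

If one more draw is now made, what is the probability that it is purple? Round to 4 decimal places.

For each hypothesis, P(data | H) works out to: P(data | r = 1) = (6/7)(1/7) = 6/49; P(data | r = 2) = (5/7)(2/7) = 10/49; P(data | r = 3) = (4/7)(3/7) = 12/49; P(data | r = 4) = (3/7)(4/7) = 12/49; P(data | r = 6) = (1/7)(6/7) = 6/49.
Multiplying each by its prior: 1/7 · 6/49 = 6/343, 3/14 · 10/49 = 15/343, 2/7 · 12/49 = 24/343, 2/7 · 12/49 = 24/343, 1/14 · 6/49 = 3/343; summing to 72/343.
The posterior is then P(r = 1 | data) = 1/12, P(r = 2 | data) = 5/24, P(r = 3 | data) = 1/3, P(r = 4 | data) = 1/3, P(r = 6 | data) = 1/24.
The predictive probability is P(purple next | data) = (1/7)(1/12) + (2/7)(5/24) + (3/7)(1/3) + (4/7)(1/3) + (6/7)(1/24) = 37/84.

0.4405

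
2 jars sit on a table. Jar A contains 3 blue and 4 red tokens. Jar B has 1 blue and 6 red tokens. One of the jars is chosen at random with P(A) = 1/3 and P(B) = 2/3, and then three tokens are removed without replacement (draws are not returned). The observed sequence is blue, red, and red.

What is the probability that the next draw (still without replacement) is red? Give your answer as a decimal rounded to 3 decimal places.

The likelihood of the observed sequence under each hypothesis: P(data | jar A) = (3/7)(4/6)(3/5) = 6/35; P(data | jar B) = (1/7)(6/6)(5/5) = 1/7.
Weighting by the prior gives 1/3 · 6/35 = 2/35, 2/3 · 1/7 = 2/21; with total 16/105.
Normalising, the posterior is P(jar A | data) = 3/8, P(jar B | data) = 5/8.
The predictive probability is P(red next | data) = (1/2)(3/8) + (1)(5/8) = 13/16.

0.813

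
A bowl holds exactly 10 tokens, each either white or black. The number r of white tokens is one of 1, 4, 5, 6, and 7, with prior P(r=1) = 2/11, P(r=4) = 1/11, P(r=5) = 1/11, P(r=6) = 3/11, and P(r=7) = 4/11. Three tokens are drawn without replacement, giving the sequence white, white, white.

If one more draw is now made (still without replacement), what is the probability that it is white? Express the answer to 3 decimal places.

For each hypothesis, P(data | H) works out to: P(data | r = 1) = (1/10)(0/9) = 0; P(data | r = 4) = (4/10)(3/9)(2/8) = 1/30; P(data | r = 5) = (5/10)(4/9)(3/8) = 1/12; P(data | r = 6) = (6/10)(5/9)(4/8) = 1/6; P(data | r = 7) = (7/10)(6/9)(5/8) = 7/24.
The prior-weighted likelihoods are 2/11 · 0 = 0, 1/11 · 1/30 = 1/330, 1/11 · 1/12 = 1/132, 3/11 · 1/6 = 1/22, 4/11 · 7/24 = 7/66; summing to 107/660.
Normalising, the posterior is P(r = 1 | data) = 0, P(r = 4 | data) = 2/107, P(r = 5 | data) = 5/107, P(r = 6 | data) = 30/107, P(r = 7 | data) = 70/107.
The predictive probability is P(white next | data) = (1/7)(2/107) + (2/7)(5/107) + (3/7)(30/107) + (4/7)(70/107) = 382/749.

0.510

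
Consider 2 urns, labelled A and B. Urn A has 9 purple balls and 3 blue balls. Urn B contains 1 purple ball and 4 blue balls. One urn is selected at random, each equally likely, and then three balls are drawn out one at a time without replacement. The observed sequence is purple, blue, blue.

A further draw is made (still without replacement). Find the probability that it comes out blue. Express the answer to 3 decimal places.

0.849

Under each hypothesis, the probability of the observed sequence is: P(data | urn A) = (9/12)(3/11)(2/10) = 9/220; P(data | urn B) = (1/5)(4/4)(3/3) = 1/5.
The prior-weighted likelihoods are 1/2 · 9/220 = 9/440, 1/2 · 1/5 = 1/10; with total 53/440.
The posterior is then P(urn A | data) = 9/53, P(urn B | data) = 44/53.
Averaging over the posterior, P(blue next | data) = (1/9)(9/53) + (1)(44/53) = 45/53.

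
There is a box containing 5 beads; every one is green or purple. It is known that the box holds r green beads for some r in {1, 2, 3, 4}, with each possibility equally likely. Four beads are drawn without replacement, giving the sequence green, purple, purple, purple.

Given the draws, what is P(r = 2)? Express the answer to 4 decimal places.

0.3333

Under each hypothesis, the probability of the observed sequence is: P(data | r = 1) = (1/5)(4/4)(3/3)(2/2) = 1/5; P(data | r = 2) = (2/5)(3/4)(2/3)(1/2) = 1/10; P(data | r = 3) = (3/5)(2/4)(1/3)(0/2) = 0; P(data | r = 4) = (4/5)(1/4)(0/3) = 0.
Weighting by the prior gives 1/4 · 1/5 = 1/20, 1/4 · 1/10 = 1/40, 1/4 · 0 = 0, 1/4 · 0 = 0; these sum to 3/40.
By Bayes' rule, P(r = 2 | data) = (1/40) / (3/40) = 1/3.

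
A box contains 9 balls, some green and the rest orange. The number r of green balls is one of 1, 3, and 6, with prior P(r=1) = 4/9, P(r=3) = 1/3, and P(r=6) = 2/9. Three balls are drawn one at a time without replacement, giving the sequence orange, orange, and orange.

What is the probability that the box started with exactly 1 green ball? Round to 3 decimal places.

Under each hypothesis, the probability of the observed sequence is: P(data | r = 1) = (8/9)(7/8)(6/7) = 2/3; P(data | r = 3) = (6/9)(5/8)(4/7) = 5/21; P(data | r = 6) = (3/9)(2/8)(1/7) = 1/84.
The prior-weighted likelihoods are 4/9 · 2/3 = 8/27, 1/3 · 5/21 = 5/63, 2/9 · 1/84 = 1/378; with total 143/378.
Therefore the posterior P(r = 1 | data) = (8/27) / (143/378) = 112/143.

0.783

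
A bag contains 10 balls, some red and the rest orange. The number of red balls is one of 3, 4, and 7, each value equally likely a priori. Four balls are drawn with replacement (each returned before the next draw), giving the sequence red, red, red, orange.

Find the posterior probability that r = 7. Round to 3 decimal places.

Under each hypothesis, the probability of the observed sequence is: P(data | r = 3) = (3/10)(3/10)(3/10)(7/10) = 0.0189; P(data | r = 4) = (4/10)(4/10)(4/10)(6/10) = 0.0384; P(data | r = 7) = (7/10)(7/10)(7/10)(3/10) = 0.1029.
The prior-weighted likelihoods are 1/3 · 0.0189 = 0.0063, 1/3 · 0.0384 = 0.0128, 1/3 · 0.1029 = 0.0343; these sum to 0.0534.
So P(r = 7 | data) = (0.0343) / (0.0534) = 0.64232.

0.642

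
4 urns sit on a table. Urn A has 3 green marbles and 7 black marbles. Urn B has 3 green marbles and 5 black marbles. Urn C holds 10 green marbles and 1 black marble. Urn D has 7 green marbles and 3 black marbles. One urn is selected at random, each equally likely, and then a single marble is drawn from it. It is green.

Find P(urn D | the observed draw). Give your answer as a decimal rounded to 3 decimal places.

0.306

Compute the likelihood of this draw for each case: P(data | urn A) = (3/10) = 3/10; P(data | urn B) = (3/8) = 3/8; P(data | urn C) = (10/11) = 10/11; P(data | urn D) = (7/10) = 7/10.
Multiplying each by its prior: 1/4 · 3/10 = 3/40, 1/4 · 3/8 = 3/32, 1/4 · 10/11 = 5/22, 1/4 · 7/10 = 7/40; summing to 201/352.
By Bayes' rule, P(urn D | data) = (7/40) / (201/352) = 308/1005.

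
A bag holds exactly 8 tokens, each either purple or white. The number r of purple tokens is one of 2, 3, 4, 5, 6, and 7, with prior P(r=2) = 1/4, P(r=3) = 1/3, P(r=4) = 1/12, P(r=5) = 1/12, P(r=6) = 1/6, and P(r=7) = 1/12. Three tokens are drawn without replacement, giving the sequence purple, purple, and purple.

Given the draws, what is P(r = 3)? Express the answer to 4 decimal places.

Compute the likelihood of the observed sequence for each case: P(data | r = 2) = (2/8)(1/7)(0/6) = 0; P(data | r = 3) = (3/8)(2/7)(1/6) = 1/56; P(data | r = 4) = (4/8)(3/7)(2/6) = 1/14; P(data | r = 5) = (5/8)(4/7)(3/6) = 5/28; P(data | r = 6) = (6/8)(5/7)(4/6) = 5/14; P(data | r = 7) = (7/8)(6/7)(5/6) = 5/8.
Weighting by the prior gives 1/4 · 0 = 0, 1/3 · 1/56 = 1/168, 1/12 · 1/14 = 1/168, 1/12 · 5/28 = 5/336, 1/6 · 5/14 = 5/84, 1/12 · 5/8 = 5/96; these sum to 31/224.
By Bayes' rule, P(r = 3 | data) = (1/168) / (31/224) = 4/93.

0.0430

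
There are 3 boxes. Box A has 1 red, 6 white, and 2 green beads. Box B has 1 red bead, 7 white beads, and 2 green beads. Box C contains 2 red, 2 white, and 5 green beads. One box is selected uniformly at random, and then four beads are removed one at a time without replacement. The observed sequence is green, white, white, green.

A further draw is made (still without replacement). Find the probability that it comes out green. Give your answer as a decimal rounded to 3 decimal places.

The likelihood of the observed sequence under each hypothesis: P(data | box A) = (2/9)(6/8)(5/7)(1/6) = 0.019841; P(data | box B) = (2/10)(7/9)(6/8)(1/7) = 0.016667; P(data | box C) = (5/9)(2/8)(1/7)(4/6) = 0.013228.
The prior-weighted likelihoods are 1/3 · 0.019841 = 0.0066138, 1/3 · 0.016667 = 0.0055556, 1/3 · 0.013228 = 0.0044092; these sum to 0.016578.
Dividing through by the total gives posterior P(box A | data) = 0.39894, P(box B | data) = 0.33511, P(box C | data) = 0.26596.
The predictive probability is P(green next | data) = (0)(0.39894) + (0)(0.33511) + (3/5)(0.26596) = 0.15957.

0.160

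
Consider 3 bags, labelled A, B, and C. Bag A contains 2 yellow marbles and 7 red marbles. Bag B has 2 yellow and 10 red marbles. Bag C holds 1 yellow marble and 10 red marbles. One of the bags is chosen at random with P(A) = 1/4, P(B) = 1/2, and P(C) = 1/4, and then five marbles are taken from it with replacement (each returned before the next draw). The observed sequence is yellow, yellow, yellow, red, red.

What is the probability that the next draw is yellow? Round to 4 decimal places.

Compute the likelihood of the observed sequence for each case: P(data | bag A) = (2/9)(2/9)(2/9)(7/9)(7/9) = 0.0066386; P(data | bag B) = (2/12)(2/12)(2/12)(10/12)(10/12) = 0.003215; P(data | bag C) = (1/11)(1/11)(1/11)(10/11)(10/11) = 0.00062092.
Weighting by the prior gives 1/4 · 0.0066386 = 0.0016596, 1/2 · 0.003215 = 0.0016075, 1/4 · 0.00062092 = 0.00015523; summing to 0.0034224.
Normalising, the posterior is P(bag A | data) = 0.48494, P(bag B | data) = 0.46971, P(bag C | data) = 0.045357.
The predictive probability is P(yellow next | data) = (2/9)(0.48494) + (1/6)(0.46971) + (1/11)(0.045357) = 0.19017.

0.1902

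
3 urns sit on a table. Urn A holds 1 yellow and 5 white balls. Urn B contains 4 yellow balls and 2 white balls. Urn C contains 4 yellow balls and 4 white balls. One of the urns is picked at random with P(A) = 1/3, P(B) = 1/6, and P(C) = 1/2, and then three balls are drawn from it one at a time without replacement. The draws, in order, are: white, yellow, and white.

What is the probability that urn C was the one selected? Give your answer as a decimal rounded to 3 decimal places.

Under each hypothesis, the probability of the observed sequence is: P(data | urn A) = (5/6)(1/5)(4/4) = 1/6; P(data | urn B) = (2/6)(4/5)(1/4) = 1/15; P(data | urn C) = (4/8)(4/7)(3/6) = 1/7.
The prior-weighted likelihoods are 1/3 · 1/6 = 1/18, 1/6 · 1/15 = 1/90, 1/2 · 1/7 = 1/14; these sum to 29/210.
So P(urn C | data) = (1/14) / (29/210) = 15/29.

0.517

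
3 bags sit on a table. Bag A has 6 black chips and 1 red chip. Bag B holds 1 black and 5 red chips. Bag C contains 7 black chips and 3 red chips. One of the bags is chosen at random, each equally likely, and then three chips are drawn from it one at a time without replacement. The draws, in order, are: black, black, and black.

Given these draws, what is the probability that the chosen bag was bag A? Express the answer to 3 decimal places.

Under each hypothesis, the probability of the observed sequence is: P(data | bag A) = (6/7)(5/6)(4/5) = 4/7; P(data | bag B) = (1/6)(0/5) = 0; P(data | bag C) = (7/10)(6/9)(5/8) = 7/24.
Weighting by the prior gives 1/3 · 4/7 = 4/21, 1/3 · 0 = 0, 1/3 · 7/24 = 7/72; summing to 145/504.
By Bayes' rule, P(bag A | data) = (4/21) / (145/504) = 96/145.

0.662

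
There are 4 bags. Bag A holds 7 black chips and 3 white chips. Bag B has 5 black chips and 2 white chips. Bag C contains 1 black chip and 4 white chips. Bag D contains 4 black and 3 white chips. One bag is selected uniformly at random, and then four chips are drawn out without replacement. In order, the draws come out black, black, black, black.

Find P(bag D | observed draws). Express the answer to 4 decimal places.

0.0845

For each hypothesis, P(data | H) works out to: P(data | bag A) = (7/10)(6/9)(5/8)(4/7) = 1/6; P(data | bag B) = (5/7)(4/6)(3/5)(2/4) = 1/7; P(data | bag C) = (1/5)(0/4) = 0; P(data | bag D) = (4/7)(3/6)(2/5)(1/4) = 1/35.
The prior-weighted likelihoods are 1/4 · 1/6 = 1/24, 1/4 · 1/7 = 1/28, 1/4 · 0 = 0, 1/4 · 1/35 = 1/140; summing to 71/840.
Therefore the posterior P(bag D | data) = (1/140) / (71/840) = 6/71.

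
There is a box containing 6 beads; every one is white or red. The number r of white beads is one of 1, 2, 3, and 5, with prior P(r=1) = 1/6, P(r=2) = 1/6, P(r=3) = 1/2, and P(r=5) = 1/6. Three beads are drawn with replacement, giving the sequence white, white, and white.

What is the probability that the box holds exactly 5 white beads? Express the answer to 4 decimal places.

0.5814

The likelihood of the observed sequence under each hypothesis: P(data | r = 1) = (1/6)(1/6)(1/6) = 0.0046296; P(data | r = 2) = (2/6)(2/6)(2/6) = 0.037037; P(data | r = 3) = (3/6)(3/6)(3/6) = 0.125; P(data | r = 5) = (5/6)(5/6)(5/6) = 0.5787.
Weighting by the prior gives 1/6 · 0.0046296 = 0.0007716, 1/6 · 0.037037 = 0.0061728, 1/2 · 0.125 = 0.0625, 1/6 · 0.5787 = 0.096451; these sum to 0.1659.
Therefore the posterior P(r = 5 | data) = (0.096451) / (0.1659) = 0.5814.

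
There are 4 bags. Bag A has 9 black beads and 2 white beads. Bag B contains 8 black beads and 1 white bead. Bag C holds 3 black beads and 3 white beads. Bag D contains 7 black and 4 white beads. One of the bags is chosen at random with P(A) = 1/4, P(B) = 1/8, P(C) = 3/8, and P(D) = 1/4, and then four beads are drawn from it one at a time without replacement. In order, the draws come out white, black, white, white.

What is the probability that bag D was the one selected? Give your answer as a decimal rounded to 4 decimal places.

For each hypothesis, P(data | H) works out to: P(data | bag A) = (2/11)(9/10)(1/9)(0/8) = 0; P(data | bag B) = (1/9)(8/8)(0/7) = 0; P(data | bag C) = (3/6)(3/5)(2/4)(1/3) = 0.05; P(data | bag D) = (4/11)(7/10)(3/9)(2/8) = 0.021212.
Weighting by the prior gives 1/4 · 0 = 0, 1/8 · 0 = 0, 3/8 · 0.05 = 0.01875, 1/4 · 0.021212 = 0.005303; summing to 0.024053.
So P(bag D | data) = (0.005303) / (0.024053) = 0.22047.

0.2205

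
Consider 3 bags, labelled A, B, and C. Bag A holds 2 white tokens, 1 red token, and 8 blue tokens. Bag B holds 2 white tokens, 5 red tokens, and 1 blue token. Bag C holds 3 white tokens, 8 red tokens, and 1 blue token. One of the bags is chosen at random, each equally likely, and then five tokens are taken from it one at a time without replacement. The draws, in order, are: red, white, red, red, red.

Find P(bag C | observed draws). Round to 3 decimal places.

Under each hypothesis, the probability of the observed sequence is: P(data | bag A) = (1/11)(2/10)(0/9) = 0; P(data | bag B) = (5/8)(2/7)(4/6)(3/5)(2/4) = 0.035714; P(data | bag C) = (8/12)(3/11)(7/10)(6/9)(5/8) = 0.05303.
Multiplying each by its prior: 1/3 · 0 = 0, 1/3 · 0.035714 = 0.011905, 1/3 · 0.05303 = 0.017677; summing to 0.029582.
By Bayes' rule, P(bag C | data) = (0.017677) / (0.029582) = 0.59756.

0.598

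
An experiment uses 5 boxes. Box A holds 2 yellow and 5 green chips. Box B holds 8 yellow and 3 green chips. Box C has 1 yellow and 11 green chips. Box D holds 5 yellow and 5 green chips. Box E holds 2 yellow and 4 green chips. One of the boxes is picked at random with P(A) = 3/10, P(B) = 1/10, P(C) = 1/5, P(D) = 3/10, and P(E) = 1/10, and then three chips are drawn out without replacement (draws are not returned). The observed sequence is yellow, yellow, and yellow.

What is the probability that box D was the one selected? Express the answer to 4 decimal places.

0.4242

The likelihood of the observed sequence under each hypothesis: P(data | box A) = (2/7)(1/6)(0/5) = 0; P(data | box B) = (8/11)(7/10)(6/9) = 0.33939; P(data | box C) = (1/12)(0/11) = 0; P(data | box D) = (5/10)(4/9)(3/8) = 0.083333; P(data | box E) = (2/6)(1/5)(0/4) = 0.
The prior-weighted likelihoods are 3/10 · 0 = 0, 1/10 · 0.33939 = 0.033939, 1/5 · 0 = 0, 3/10 · 0.083333 = 0.025, 1/10 · 0 = 0; summing to 0.058939.
Therefore the posterior P(box D | data) = (0.025) / (0.058939) = 0.42416.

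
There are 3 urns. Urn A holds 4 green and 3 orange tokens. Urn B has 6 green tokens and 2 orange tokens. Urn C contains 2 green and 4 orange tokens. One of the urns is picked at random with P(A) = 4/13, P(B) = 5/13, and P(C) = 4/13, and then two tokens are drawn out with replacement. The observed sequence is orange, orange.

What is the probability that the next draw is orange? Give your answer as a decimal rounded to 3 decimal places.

0.559

The likelihood of the observed sequence under each hypothesis: P(data | urn A) = (3/7)(3/7) = 0.18367; P(data | urn B) = (2/8)(2/8) = 0.0625; P(data | urn C) = (4/6)(4/6) = 0.44444.
The prior-weighted likelihoods are 4/13 · 0.18367 = 0.056515, 5/13 · 0.0625 = 0.024038, 4/13 · 0.44444 = 0.13675; these sum to 0.21731.
Normalising, the posterior is P(urn A | data) = 0.26007, P(urn B | data) = 0.11062, P(urn C | data) = 0.62931.
The predictive probability is P(orange next | data) = (3/7)(0.26007) + (1/4)(0.11062) + (2/3)(0.62931) = 0.55865.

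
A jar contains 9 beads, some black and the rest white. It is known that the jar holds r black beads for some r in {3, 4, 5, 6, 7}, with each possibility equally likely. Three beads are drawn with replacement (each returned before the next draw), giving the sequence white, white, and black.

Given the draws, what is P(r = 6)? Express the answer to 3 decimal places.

The likelihood of the observed sequence under each hypothesis: P(data | r = 3) = (6/9)(6/9)(3/9) = 0.14815; P(data | r = 4) = (5/9)(5/9)(4/9) = 0.13717; P(data | r = 5) = (4/9)(4/9)(5/9) = 0.10974; P(data | r = 6) = (3/9)(3/9)(6/9) = 0.074074; P(data | r = 7) = (2/9)(2/9)(7/9) = 0.038409.
Weighting by the prior gives 1/5 · 0.14815 = 0.02963, 1/5 · 0.13717 = 0.027435, 1/5 · 0.10974 = 0.021948, 1/5 · 0.074074 = 0.014815, 1/5 · 0.038409 = 0.0076818; summing to 0.10151.
So P(r = 6 | data) = (0.014815) / (0.10151) = 0.14595.

0.146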